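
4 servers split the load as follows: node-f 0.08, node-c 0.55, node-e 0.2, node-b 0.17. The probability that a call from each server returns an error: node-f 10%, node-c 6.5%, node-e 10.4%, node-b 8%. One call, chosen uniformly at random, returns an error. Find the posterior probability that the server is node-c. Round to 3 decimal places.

0.457

Prior × likelihood for each hypothesis:
  node-f: 0.08 × 0.1 = 0.008
  node-c: 0.55 × 0.065 = 0.03575
  node-e: 0.2 × 0.104 = 0.0208
  node-b: 0.17 × 0.08 = 0.0136
Normalizing constant = 0.07815.
P(node-c | evidence) = 0.03575 / 0.07815 ≈ 0.457.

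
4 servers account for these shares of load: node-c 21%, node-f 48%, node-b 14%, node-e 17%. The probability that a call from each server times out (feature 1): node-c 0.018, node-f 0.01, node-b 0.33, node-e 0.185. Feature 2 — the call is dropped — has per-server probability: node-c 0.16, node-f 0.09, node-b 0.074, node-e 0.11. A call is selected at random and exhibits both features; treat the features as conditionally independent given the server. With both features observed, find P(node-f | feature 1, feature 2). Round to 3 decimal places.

Prior × likelihood for each hypothesis:
  node-c: 0.21 × 0.018 × 0.16 = 0.0006048
  node-f: 0.48 × 0.01 × 0.09 = 0.000432
  node-b: 0.14 × 0.33 × 0.074 = 0.0034188
  node-e: 0.17 × 0.185 × 0.11 = 0.0034595
Normalizing constant = 0.0079151.
P(node-f | evidence) = 0.000432 / 0.0079151 ≈ 0.055.

0.055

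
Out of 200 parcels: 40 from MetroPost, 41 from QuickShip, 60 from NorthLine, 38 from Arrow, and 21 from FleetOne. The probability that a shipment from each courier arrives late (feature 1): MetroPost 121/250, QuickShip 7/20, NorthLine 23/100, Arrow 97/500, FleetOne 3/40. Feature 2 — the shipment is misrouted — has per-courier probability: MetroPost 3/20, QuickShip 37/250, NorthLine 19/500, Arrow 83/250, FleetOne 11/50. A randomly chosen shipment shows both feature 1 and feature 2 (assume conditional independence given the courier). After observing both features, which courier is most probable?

By Bayes' rule, posterior ∝ prior × likelihood:
  MetroPost: 0.2 × 0.484 × 0.15 = 0.01452
  QuickShip: 0.205 × 0.35 × 0.148 = 0.010619
  NorthLine: 0.3 × 0.23 × 0.038 = 0.002622
  Arrow: 0.19 × 0.194 × 0.332 = 0.01223752
  FleetOne: 0.105 × 0.075 × 0.22 = 0.0017325
Sum = 0.04173102.
Largest term belongs to MetroPost, so MetroPost is most probable.

MetroPost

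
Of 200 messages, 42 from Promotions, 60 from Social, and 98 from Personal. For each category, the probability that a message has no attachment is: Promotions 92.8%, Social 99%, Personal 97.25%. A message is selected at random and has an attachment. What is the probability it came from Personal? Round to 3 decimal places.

Taking complements, P(attachment | each) = Promotions 0.072, Social 0.01, Personal 0.0275.
Prior × likelihood for each hypothesis:
  Promotions: 0.21 × 0.072 = 0.01512
  Social: 0.3 × 0.01 = 0.003
  Personal: 0.49 × 0.0275 = 0.013475
Sum = 0.031595.
P(Personal | evidence) = 0.013475 / 0.031595 ≈ 0.426.

0.426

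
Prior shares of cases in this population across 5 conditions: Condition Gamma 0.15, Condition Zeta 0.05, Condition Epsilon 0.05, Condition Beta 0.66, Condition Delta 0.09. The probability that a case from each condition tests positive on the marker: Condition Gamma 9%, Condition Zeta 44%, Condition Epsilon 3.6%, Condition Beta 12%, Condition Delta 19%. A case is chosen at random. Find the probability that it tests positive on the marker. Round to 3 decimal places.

0.134

Compute prior × likelihood for every hypothesis:
  Condition Gamma: 0.15 × 0.09 = 0.0135
  Condition Zeta: 0.05 × 0.44 = 0.022
  Condition Epsilon: 0.05 × 0.036 = 0.0018
  Condition Beta: 0.66 × 0.12 = 0.0792
  Condition Delta: 0.09 × 0.19 = 0.0171
P(marker-positive) = 0.0135 + 0.022 + 0.0018 + 0.0792 + 0.0171 = 0.1336 → 0.134.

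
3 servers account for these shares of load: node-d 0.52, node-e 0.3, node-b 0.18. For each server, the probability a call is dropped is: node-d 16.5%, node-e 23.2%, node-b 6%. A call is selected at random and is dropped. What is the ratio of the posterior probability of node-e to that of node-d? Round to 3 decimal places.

Prior × likelihood for each hypothesis:
  node-d: 0.52 × 0.165 = 0.0858
  node-e: 0.3 × 0.232 = 0.0696
  node-b: 0.18 × 0.06 = 0.0108
Sum = 0.1662.
The ratio is 0.0696 / 0.0858 (the normalizer cancels) = 0.811.

0.811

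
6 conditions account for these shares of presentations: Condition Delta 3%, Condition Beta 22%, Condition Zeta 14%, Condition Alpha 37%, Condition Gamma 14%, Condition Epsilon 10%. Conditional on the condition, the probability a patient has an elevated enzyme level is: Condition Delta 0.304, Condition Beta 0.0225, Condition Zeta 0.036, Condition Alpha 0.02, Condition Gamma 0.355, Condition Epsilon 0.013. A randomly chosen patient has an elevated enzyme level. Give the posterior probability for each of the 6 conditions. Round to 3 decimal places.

Condition Delta 0.118, Condition Beta 0.064, Condition Zeta 0.065, Condition Alpha 0.095, Condition Gamma 0.641, Condition Epsilon 0.017

Compute prior × likelihood for every hypothesis:
  Condition Delta: 0.03 × 0.304 = 0.00912
  Condition Beta: 0.22 × 0.0225 = 0.00495
  Condition Zeta: 0.14 × 0.036 = 0.00504
  Condition Alpha: 0.37 × 0.02 = 0.0074
  Condition Gamma: 0.14 × 0.355 = 0.0497
  Condition Epsilon: 0.1 × 0.013 = 0.0013
Sum = 0.07751.
P(Condition Delta | elevated) = 0.00912/0.07751 ≈ 0.118
P(Condition Beta | elevated) = 0.00495/0.07751 ≈ 0.064
P(Condition Zeta | elevated) = 0.00504/0.07751 ≈ 0.065
P(Condition Alpha | elevated) = 0.0074/0.07751 ≈ 0.095
P(Condition Gamma | elevated) = 0.0497/0.07751 ≈ 0.641
P(Condition Epsilon | elevated) = 0.0013/0.07751 ≈ 0.017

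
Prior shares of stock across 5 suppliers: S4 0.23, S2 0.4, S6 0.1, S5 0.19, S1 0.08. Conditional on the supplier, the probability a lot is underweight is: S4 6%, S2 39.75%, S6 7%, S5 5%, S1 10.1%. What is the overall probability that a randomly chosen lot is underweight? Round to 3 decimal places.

Unnormalized posteriors (prior × likelihood):
  S4: 0.23 × 0.06 = 0.0138
  S2: 0.4 × 0.3975 = 0.159
  S6: 0.1 × 0.07 = 0.007
  S5: 0.19 × 0.05 = 0.0095
  S1: 0.08 × 0.101 = 0.00808
P(underweight) = 0.0138 + 0.159 + 0.007 + 0.0095 + 0.00808 = 0.19738 → 0.197.

0.197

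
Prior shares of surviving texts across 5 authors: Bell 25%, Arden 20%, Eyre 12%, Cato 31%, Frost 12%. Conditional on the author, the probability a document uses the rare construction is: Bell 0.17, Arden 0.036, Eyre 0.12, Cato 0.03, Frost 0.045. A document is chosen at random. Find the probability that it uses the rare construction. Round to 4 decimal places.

Unnormalized posteriors (prior × likelihood):
  Bell: 0.25 × 0.17 = 0.0425
  Arden: 0.2 × 0.036 = 0.0072
  Eyre: 0.12 × 0.12 = 0.0144
  Cato: 0.31 × 0.03 = 0.0093
  Frost: 0.12 × 0.045 = 0.0054
P(rare-form) = 0.0425 + 0.0072 + 0.0144 + 0.0093 + 0.0054 = 0.0788 → 0.0788.

0.0788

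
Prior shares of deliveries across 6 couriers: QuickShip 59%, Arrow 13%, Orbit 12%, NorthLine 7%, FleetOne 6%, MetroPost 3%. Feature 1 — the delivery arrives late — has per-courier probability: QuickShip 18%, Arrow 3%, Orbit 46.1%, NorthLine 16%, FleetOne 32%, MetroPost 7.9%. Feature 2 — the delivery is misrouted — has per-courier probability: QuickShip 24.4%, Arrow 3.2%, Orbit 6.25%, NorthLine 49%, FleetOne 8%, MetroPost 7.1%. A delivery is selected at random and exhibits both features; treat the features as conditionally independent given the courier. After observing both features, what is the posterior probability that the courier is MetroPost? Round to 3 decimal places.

Compute prior × likelihood for every hypothesis:
  QuickShip: 0.59 × 0.18 × 0.244 = 0.0259128
  Arrow: 0.13 × 0.03 × 0.032 = 0.0001248
  Orbit: 0.12 × 0.461 × 0.0625 = 0.0034575
  NorthLine: 0.07 × 0.16 × 0.49 = 0.005488
  FleetOne: 0.06 × 0.32 × 0.08 = 0.001536
  MetroPost: 0.03 × 0.079 × 0.071 = 0.00016827
Sum = 0.03668737.
P(MetroPost | evidence) = 0.00016827 / 0.03668737 ≈ 0.005.

0.005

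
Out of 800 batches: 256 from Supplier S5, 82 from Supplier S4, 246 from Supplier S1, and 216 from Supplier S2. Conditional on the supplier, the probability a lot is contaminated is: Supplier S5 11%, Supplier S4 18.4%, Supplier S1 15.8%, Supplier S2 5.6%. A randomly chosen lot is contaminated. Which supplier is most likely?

Supplier S1

Compute prior × likelihood for every hypothesis:
  Supplier S5: 0.32 × 0.11 = 0.0352
  Supplier S4: 0.1025 × 0.184 = 0.01886
  Supplier S1: 0.3075 × 0.158 = 0.048585
  Supplier S2: 0.27 × 0.056 = 0.01512
Normalizing constant = 0.117765.
Largest term belongs to Supplier S1, so Supplier S1 is most probable.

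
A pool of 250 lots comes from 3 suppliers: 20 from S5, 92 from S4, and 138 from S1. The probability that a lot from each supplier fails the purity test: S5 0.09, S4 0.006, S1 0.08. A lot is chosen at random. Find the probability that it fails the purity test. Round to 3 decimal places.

0.054

Prior × likelihood for each hypothesis:
  S5: 0.08 × 0.09 = 0.0072
  S4: 0.368 × 0.006 = 0.002208
  S1: 0.552 × 0.08 = 0.04416
P(off-spec) = 0.0072 + 0.002208 + 0.04416 = 0.053568 → 0.054.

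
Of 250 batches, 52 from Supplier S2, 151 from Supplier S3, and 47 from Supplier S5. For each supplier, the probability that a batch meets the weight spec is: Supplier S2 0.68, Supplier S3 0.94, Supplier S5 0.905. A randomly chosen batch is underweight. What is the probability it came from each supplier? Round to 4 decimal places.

Supplier S2 0.5516, Supplier S3 0.3003, Supplier S5 0.1480

Taking complements, P(underweight | each) = Supplier S2 0.32, Supplier S3 0.06, Supplier S5 0.095.
Prior × likelihood for each hypothesis:
  Supplier S2: 0.208 × 0.32 = 0.06656
  Supplier S3: 0.604 × 0.06 = 0.03624
  Supplier S5: 0.188 × 0.095 = 0.01786
Normalizing constant = 0.12066.
P(Supplier S2 | underweight) = 0.06656/0.12066 ≈ 0.5516
P(Supplier S3 | underweight) = 0.03624/0.12066 ≈ 0.3003
P(Supplier S5 | underweight) = 0.01786/0.12066 ≈ 0.1480
(Check: 0.5516+0.3003+0.1480 = 0.9999.)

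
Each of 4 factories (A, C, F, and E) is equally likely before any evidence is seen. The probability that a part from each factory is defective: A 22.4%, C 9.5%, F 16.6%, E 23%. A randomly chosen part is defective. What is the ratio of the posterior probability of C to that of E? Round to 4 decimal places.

0.4130

With a uniform prior (1/4 each), posterior ∝ likelihood:
  A: 0.224
  C: 0.095
  F: 0.166
  E: 0.23
Normalizing constant = 0.715.
The ratio is 0.095 / 0.23 (the normalizer cancels) = 0.4130.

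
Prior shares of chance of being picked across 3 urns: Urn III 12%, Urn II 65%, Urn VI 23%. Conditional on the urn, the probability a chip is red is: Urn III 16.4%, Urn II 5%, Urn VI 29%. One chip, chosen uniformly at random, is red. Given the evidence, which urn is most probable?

Urn VI

Compute prior × likelihood for every hypothesis:
  Urn III: 0.12 × 0.164 = 0.01968
  Urn II: 0.65 × 0.05 = 0.0325
  Urn VI: 0.23 × 0.29 = 0.0667
Total = 0.11888.
Largest term belongs to Urn VI, so Urn VI is most probable.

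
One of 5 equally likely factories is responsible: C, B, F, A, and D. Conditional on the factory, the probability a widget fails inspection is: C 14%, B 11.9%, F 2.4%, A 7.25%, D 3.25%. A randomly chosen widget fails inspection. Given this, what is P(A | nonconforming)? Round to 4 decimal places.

Since the prior is uniform, the posterior is proportional to the likelihood:
  C: 0.14
  B: 0.119
  F: 0.024
  A: 0.0725
  D: 0.0325
Sum = 0.388.
P(A | evidence) = 0.0725 / 0.388 ≈ 0.1869.

0.1869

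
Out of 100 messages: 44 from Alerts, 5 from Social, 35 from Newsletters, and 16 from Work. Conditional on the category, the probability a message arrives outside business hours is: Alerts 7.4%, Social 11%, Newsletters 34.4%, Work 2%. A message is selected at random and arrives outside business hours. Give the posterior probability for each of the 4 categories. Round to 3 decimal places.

Alerts 0.201, Social 0.034, Newsletters 0.745, Work 0.020

Compute prior × likelihood for every hypothesis:
  Alerts: 0.44 × 0.074 = 0.03256
  Social: 0.05 × 0.11 = 0.0055
  Newsletters: 0.35 × 0.344 = 0.1204
  Work: 0.16 × 0.02 = 0.0032
Normalizing constant = 0.16166.
P(Alerts | off-hours) = 0.03256/0.16166 ≈ 0.201
P(Social | off-hours) = 0.0055/0.16166 ≈ 0.034
P(Newsletters | off-hours) = 0.1204/0.16166 ≈ 0.745
P(Work | off-hours) = 0.0032/0.16166 ≈ 0.020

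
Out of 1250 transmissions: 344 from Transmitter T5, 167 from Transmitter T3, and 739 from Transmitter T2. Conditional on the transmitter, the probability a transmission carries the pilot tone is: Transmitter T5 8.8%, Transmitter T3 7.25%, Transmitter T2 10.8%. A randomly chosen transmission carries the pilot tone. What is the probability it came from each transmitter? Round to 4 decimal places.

Transmitter T5 0.2477, Transmitter T3 0.0991, Transmitter T2 0.6532

Compute prior × likelihood for every hypothesis:
  Transmitter T5: 0.2752 × 0.088 = 0.0242176
  Transmitter T3: 0.1336 × 0.0725 = 0.009686
  Transmitter T2: 0.5912 × 0.108 = 0.0638496
Normalizing constant = 0.0977532.
P(Transmitter T5 | pilot) = 0.0242176/0.0977532 ≈ 0.2477
P(Transmitter T3 | pilot) = 0.009686/0.0977532 ≈ 0.0991
P(Transmitter T2 | pilot) = 0.0638496/0.0977532 ≈ 0.6532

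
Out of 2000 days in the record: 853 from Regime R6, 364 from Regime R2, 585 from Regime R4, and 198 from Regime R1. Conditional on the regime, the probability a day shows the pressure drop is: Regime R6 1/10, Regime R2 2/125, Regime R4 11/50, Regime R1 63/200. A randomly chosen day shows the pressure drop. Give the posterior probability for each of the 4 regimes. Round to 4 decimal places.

Prior × likelihood for each hypothesis:
  Regime R6: 0.4265 × 0.1 = 0.04265
  Regime R2: 0.182 × 0.016 = 0.002912
  Regime R4: 0.2925 × 0.22 = 0.06435
  Regime R1: 0.099 × 0.315 = 0.031185
Total = 0.141097.
P(Regime R6 | drop) = 0.04265/0.141097 ≈ 0.3023
P(Regime R2 | drop) = 0.002912/0.141097 ≈ 0.0206
P(Regime R4 | drop) = 0.06435/0.141097 ≈ 0.4561
P(Regime R1 | drop) = 0.031185/0.141097 ≈ 0.2210

Regime R6 0.3023, Regime R2 0.0206, Regime R4 0.4561, Regime R1 0.2210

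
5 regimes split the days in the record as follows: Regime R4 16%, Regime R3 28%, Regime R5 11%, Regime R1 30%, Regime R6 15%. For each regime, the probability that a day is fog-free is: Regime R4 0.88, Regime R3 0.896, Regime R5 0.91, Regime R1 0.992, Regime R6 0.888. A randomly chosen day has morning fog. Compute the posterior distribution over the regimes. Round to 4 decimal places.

Regime R4 0.2480, Regime R3 0.3761, Regime R5 0.1279, Regime R1 0.0310, Regime R6 0.2170

Taking complements, P(fog | each) = Regime R4 0.12, Regime R3 0.104, Regime R5 0.09, Regime R1 0.008, Regime R6 0.112.
Compute prior × likelihood for every hypothesis:
  Regime R4: 0.16 × 0.12 = 0.0192
  Regime R3: 0.28 × 0.104 = 0.02912
  Regime R5: 0.11 × 0.09 = 0.0099
  Regime R1: 0.3 × 0.008 = 0.0024
  Regime R6: 0.15 × 0.112 = 0.0168
Normalizing constant = 0.07742.
P(Regime R4 | fog) = 0.0192/0.07742 ≈ 0.2480
P(Regime R3 | fog) = 0.02912/0.07742 ≈ 0.3761
P(Regime R5 | fog) = 0.0099/0.07742 ≈ 0.1279
P(Regime R1 | fog) = 0.0024/0.07742 ≈ 0.0310
P(Regime R6 | fog) = 0.0168/0.07742 ≈ 0.2170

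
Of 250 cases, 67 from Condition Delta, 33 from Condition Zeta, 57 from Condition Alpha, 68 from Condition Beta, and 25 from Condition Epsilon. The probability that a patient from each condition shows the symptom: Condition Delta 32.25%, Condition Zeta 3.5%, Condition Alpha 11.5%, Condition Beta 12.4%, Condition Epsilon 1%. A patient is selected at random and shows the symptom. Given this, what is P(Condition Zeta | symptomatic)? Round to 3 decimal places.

By Bayes' rule, posterior ∝ prior × likelihood:
  Condition Delta: 0.268 × 0.3225 = 0.08643
  Condition Zeta: 0.132 × 0.035 = 0.00462
  Condition Alpha: 0.228 × 0.115 = 0.02622
  Condition Beta: 0.272 × 0.124 = 0.033728
  Condition Epsilon: 0.1 × 0.01 = 0.001
Normalizing constant = 0.151998.
P(Condition Zeta | evidence) = 0.00462 / 0.151998 ≈ 0.030.

0.030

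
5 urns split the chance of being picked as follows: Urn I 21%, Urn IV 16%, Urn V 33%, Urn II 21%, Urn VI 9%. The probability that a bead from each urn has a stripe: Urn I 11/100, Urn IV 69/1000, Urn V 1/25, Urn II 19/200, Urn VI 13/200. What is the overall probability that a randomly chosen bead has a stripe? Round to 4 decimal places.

0.0731

Unnormalized posteriors (prior × likelihood):
  Urn I: 0.21 × 0.11 = 0.0231
  Urn IV: 0.16 × 0.069 = 0.01104
  Urn V: 0.33 × 0.04 = 0.0132
  Urn II: 0.21 × 0.095 = 0.01995
  Urn VI: 0.09 × 0.065 = 0.00585
P(striped) = 0.0231 + 0.01104 + 0.0132 + 0.01995 + 0.00585 = 0.07314 → 0.0731.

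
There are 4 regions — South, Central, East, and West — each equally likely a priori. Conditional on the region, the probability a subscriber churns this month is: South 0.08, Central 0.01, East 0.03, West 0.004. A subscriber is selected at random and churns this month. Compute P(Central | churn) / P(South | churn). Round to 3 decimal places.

Since the prior is uniform, the posterior is proportional to the likelihood:
  South: 0.08
  Central: 0.01
  East: 0.03
  West: 0.004
Normalizing constant = 0.124.
The ratio is 0.01 / 0.08 (the normalizer cancels) = 0.125.

0.125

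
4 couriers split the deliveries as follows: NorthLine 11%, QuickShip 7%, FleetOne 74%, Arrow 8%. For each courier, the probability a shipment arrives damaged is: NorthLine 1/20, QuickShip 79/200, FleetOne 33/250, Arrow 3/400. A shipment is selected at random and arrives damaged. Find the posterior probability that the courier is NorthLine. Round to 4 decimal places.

0.0418

Unnormalized posteriors (prior × likelihood):
  NorthLine: 0.11 × 0.05 = 0.0055
  QuickShip: 0.07 × 0.395 = 0.02765
  FleetOne: 0.74 × 0.132 = 0.09768
  Arrow: 0.08 × 0.0075 = 0.0006
Sum = 0.13143.
P(NorthLine | evidence) = 0.0055 / 0.13143 ≈ 0.0418.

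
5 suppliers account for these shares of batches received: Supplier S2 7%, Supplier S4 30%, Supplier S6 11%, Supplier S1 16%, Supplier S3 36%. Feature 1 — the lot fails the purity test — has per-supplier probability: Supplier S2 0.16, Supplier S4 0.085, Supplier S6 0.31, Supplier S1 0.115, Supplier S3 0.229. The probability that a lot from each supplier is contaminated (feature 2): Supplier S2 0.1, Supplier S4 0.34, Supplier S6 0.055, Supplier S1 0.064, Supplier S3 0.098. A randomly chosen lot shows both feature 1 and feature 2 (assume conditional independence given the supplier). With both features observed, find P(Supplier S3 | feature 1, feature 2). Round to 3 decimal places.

Prior × likelihood for each hypothesis:
  Supplier S2: 0.07 × 0.16 × 0.1 = 0.00112
  Supplier S4: 0.3 × 0.085 × 0.34 = 0.00867
  Supplier S6: 0.11 × 0.31 × 0.055 = 0.0018755
  Supplier S1: 0.16 × 0.115 × 0.064 = 0.0011776
  Supplier S3: 0.36 × 0.229 × 0.098 = 0.00807912
Normalizing constant = 0.02092222.
P(Supplier S3 | evidence) = 0.00807912 / 0.02092222 ≈ 0.386.

0.386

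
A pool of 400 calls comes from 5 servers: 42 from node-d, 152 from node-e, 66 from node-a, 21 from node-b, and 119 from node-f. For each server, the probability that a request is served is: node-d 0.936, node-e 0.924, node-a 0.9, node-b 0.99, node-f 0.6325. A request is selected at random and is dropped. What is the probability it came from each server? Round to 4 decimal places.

node-d 0.0415, node-e 0.1783, node-a 0.1019, node-b 0.0032, node-f 0.6751

Taking complements, P(dropped | each) = node-d 0.064, node-e 0.076, node-a 0.1, node-b 0.01, node-f 0.3675.
By Bayes' rule, posterior ∝ prior × likelihood:
  node-d: 0.105 × 0.064 = 0.00672
  node-e: 0.38 × 0.076 = 0.02888
  node-a: 0.165 × 0.1 = 0.0165
  node-b: 0.0525 × 0.01 = 0.000525
  node-f: 0.2975 × 0.3675 = 0.10933125
Sum = 0.16195625.
P(node-d | dropped) = 0.00672/0.16195625 ≈ 0.0415
P(node-e | dropped) = 0.02888/0.16195625 ≈ 0.1783
P(node-a | dropped) = 0.0165/0.16195625 ≈ 0.1019
P(node-b | dropped) = 0.000525/0.16195625 ≈ 0.0032
P(node-f | dropped) = 0.10933125/0.16195625 ≈ 0.6751
(Check: 0.0415+0.1783+0.1019+0.0032+0.6751 = 1.0000.)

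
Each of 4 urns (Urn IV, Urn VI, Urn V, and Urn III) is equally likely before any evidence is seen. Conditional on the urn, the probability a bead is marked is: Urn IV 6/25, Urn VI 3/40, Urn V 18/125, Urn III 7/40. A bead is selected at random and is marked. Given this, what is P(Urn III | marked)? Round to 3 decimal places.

0.276

With a uniform prior (1/4 each), posterior ∝ likelihood:
  Urn IV: 0.24
  Urn VI: 0.075
  Urn V: 0.144
  Urn III: 0.175
Total = 0.634.
P(Urn III | evidence) = 0.175 / 0.634 ≈ 0.276.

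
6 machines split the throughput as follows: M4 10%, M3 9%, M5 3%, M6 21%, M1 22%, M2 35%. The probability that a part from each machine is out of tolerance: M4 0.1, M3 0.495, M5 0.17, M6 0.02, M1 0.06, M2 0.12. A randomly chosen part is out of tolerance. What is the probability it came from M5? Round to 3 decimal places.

0.043

Unnormalized posteriors (prior × likelihood):
  M4: 0.1 × 0.1 = 0.01
  M3: 0.09 × 0.495 = 0.04455
  M5: 0.03 × 0.17 = 0.0051
  M6: 0.21 × 0.02 = 0.0042
  M1: 0.22 × 0.06 = 0.0132
  M2: 0.35 × 0.12 = 0.042
Total = 0.11905.
P(M5 | evidence) = 0.0051 / 0.11905 ≈ 0.043.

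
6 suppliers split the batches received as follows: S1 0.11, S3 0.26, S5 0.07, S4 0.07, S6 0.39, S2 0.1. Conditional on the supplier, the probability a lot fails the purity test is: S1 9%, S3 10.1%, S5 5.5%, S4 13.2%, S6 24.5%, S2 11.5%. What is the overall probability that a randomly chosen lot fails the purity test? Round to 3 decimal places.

By Bayes' rule, posterior ∝ prior × likelihood:
  S1: 0.11 × 0.09 = 0.0099
  S3: 0.26 × 0.101 = 0.02626
  S5: 0.07 × 0.055 = 0.00385
  S4: 0.07 × 0.132 = 0.00924
  S6: 0.39 × 0.245 = 0.09555
  S2: 0.1 × 0.115 = 0.0115
P(off-spec) = 0.0099 + 0.02626 + 0.00385 + 0.00924 + 0.09555 + 0.0115 = 0.1563 → 0.156.

0.156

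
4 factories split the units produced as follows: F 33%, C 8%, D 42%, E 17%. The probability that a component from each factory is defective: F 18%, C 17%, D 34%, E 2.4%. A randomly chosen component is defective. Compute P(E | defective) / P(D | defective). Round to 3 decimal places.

0.029

Unnormalized posteriors (prior × likelihood):
  F: 0.33 × 0.18 = 0.0594
  C: 0.08 × 0.17 = 0.0136
  D: 0.42 × 0.34 = 0.1428
  E: 0.17 × 0.024 = 0.00408
Total = 0.21988.
The ratio is 0.00408 / 0.1428 (the normalizer cancels) = 0.029.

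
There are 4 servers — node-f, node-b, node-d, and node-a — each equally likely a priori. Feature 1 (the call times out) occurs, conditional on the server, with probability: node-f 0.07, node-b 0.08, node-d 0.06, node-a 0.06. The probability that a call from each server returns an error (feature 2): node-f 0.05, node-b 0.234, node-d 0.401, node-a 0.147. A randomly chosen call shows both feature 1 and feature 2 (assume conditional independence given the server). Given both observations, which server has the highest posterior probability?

With a uniform prior (1/4 each), posterior ∝ likelihood:
  node-f: 0.07 × 0.05 = 0.0035
  node-b: 0.08 × 0.234 = 0.01872
  node-d: 0.06 × 0.401 = 0.02406
  node-a: 0.06 × 0.147 = 0.00882
Sum = 0.0551.
Largest term belongs to node-d, so node-d is most probable.

node-d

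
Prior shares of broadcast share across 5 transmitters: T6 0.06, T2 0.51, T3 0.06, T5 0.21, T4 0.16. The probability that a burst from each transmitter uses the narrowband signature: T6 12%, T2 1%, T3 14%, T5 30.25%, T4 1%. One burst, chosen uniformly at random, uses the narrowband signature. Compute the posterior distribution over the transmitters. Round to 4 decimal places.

By Bayes' rule, posterior ∝ prior × likelihood:
  T6: 0.06 × 0.12 = 0.0072
  T2: 0.51 × 0.01 = 0.0051
  T3: 0.06 × 0.14 = 0.0084
  T5: 0.21 × 0.3025 = 0.063525
  T4: 0.16 × 0.01 = 0.0016
Total = 0.085825.
P(T6 | narrowband) = 0.0072/0.085825 ≈ 0.0839
P(T2 | narrowband) = 0.0051/0.085825 ≈ 0.0594
P(T3 | narrowband) = 0.0084/0.085825 ≈ 0.0979
P(T5 | narrowband) = 0.063525/0.085825 ≈ 0.7402
P(T4 | narrowband) = 0.0016/0.085825 ≈ 0.0186
(Check: 0.0839+0.0594+0.0979+0.7402+0.0186 = 1.0000.)

T6 0.0839, T2 0.0594, T3 0.0979, T5 0.7402, T4 0.0186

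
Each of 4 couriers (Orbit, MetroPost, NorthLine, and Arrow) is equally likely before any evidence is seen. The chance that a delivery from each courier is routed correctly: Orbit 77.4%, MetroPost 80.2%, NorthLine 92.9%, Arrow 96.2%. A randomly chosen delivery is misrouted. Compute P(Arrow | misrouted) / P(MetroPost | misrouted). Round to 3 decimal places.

0.192

Taking complements, P(misrouted | each) = Orbit 0.226, MetroPost 0.198, NorthLine 0.071, Arrow 0.038.
Since the prior is uniform, the posterior is proportional to the likelihood:
  Orbit: 0.226
  MetroPost: 0.198
  NorthLine: 0.071
  Arrow: 0.038
Sum = 0.533.
The ratio is 0.038 / 0.198 (the normalizer cancels) = 0.192.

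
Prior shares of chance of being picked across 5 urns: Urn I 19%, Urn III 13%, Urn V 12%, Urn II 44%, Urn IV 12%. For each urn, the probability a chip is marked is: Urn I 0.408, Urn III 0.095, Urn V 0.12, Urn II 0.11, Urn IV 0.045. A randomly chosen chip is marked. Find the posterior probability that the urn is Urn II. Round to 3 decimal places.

0.306

Unnormalized posteriors (prior × likelihood):
  Urn I: 0.19 × 0.408 = 0.07752
  Urn III: 0.13 × 0.095 = 0.01235
  Urn V: 0.12 × 0.12 = 0.0144
  Urn II: 0.44 × 0.11 = 0.0484
  Urn IV: 0.12 × 0.045 = 0.0054
Normalizing constant = 0.15807.
P(Urn II | evidence) = 0.0484 / 0.15807 ≈ 0.306.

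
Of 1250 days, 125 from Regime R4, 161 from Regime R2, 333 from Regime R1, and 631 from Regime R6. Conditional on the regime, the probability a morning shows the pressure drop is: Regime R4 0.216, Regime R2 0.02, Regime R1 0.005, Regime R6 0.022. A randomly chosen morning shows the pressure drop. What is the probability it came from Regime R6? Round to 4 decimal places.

By Bayes' rule, posterior ∝ prior × likelihood:
  Regime R4: 0.1 × 0.216 = 0.0216
  Regime R2: 0.1288 × 0.02 = 0.002576
  Regime R1: 0.2664 × 0.005 = 0.001332
  Regime R6: 0.5048 × 0.022 = 0.0111056
Normalizing constant = 0.0366136.
P(Regime R6 | evidence) = 0.0111056 / 0.0366136 ≈ 0.3033.

0.3033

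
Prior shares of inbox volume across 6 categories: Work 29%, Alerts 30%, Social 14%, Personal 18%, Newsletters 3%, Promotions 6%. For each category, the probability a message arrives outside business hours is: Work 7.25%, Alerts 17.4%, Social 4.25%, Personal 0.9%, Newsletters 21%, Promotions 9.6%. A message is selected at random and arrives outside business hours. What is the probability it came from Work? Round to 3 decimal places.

Compute prior × likelihood for every hypothesis:
  Work: 0.29 × 0.0725 = 0.021025
  Alerts: 0.3 × 0.174 = 0.0522
  Social: 0.14 × 0.0425 = 0.00595
  Personal: 0.18 × 0.009 = 0.00162
  Newsletters: 0.03 × 0.21 = 0.0063
  Promotions: 0.06 × 0.096 = 0.00576
Sum = 0.092855.
P(Work | evidence) = 0.021025 / 0.092855 ≈ 0.226.

0.226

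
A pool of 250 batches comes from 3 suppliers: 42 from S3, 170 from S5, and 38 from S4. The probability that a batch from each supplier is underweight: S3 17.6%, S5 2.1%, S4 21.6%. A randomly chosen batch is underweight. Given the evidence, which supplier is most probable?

S4

Compute prior × likelihood for every hypothesis:
  S3: 0.168 × 0.176 = 0.029568
  S5: 0.68 × 0.021 = 0.01428
  S4: 0.152 × 0.216 = 0.032832
Normalizing constant = 0.07668.
Largest term belongs to S4, so S4 is most probable.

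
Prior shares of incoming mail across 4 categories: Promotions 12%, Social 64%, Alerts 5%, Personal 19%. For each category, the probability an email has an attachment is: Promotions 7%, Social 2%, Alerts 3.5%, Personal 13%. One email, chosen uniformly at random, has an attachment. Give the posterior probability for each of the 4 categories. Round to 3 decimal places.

Promotions 0.176, Social 0.269, Alerts 0.037, Personal 0.518

Unnormalized posteriors (prior × likelihood):
  Promotions: 0.12 × 0.07 = 0.0084
  Social: 0.64 × 0.02 = 0.0128
  Alerts: 0.05 × 0.035 = 0.00175
  Personal: 0.19 × 0.13 = 0.0247
Normalizing constant = 0.04765.
P(Promotions | attachment) = 0.0084/0.04765 ≈ 0.176
P(Social | attachment) = 0.0128/0.04765 ≈ 0.269
P(Alerts | attachment) = 0.00175/0.04765 ≈ 0.037
P(Personal | attachment) = 0.0247/0.04765 ≈ 0.518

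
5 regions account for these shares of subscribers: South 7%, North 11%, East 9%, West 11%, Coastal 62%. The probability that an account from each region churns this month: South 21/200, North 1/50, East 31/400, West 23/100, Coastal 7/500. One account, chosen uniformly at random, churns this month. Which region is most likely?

West

Compute prior × likelihood for every hypothesis:
  South: 0.07 × 0.105 = 0.00735
  North: 0.11 × 0.02 = 0.0022
  East: 0.09 × 0.0775 = 0.006975
  West: 0.11 × 0.23 = 0.0253
  Coastal: 0.62 × 0.014 = 0.00868
Normalizing constant = 0.050505.
Largest term belongs to West, so West is most probable.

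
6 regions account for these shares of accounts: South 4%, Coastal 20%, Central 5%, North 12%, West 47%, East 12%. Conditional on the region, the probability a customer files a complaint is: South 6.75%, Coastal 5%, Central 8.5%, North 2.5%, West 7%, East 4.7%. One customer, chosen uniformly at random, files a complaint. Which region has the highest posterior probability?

Prior × likelihood for each hypothesis:
  South: 0.04 × 0.0675 = 0.0027
  Coastal: 0.2 × 0.05 = 0.01
  Central: 0.05 × 0.085 = 0.00425
  North: 0.12 × 0.025 = 0.003
  West: 0.47 × 0.07 = 0.0329
  East: 0.12 × 0.047 = 0.00564
Total = 0.05849.
Largest term belongs to West, so West is most probable.

West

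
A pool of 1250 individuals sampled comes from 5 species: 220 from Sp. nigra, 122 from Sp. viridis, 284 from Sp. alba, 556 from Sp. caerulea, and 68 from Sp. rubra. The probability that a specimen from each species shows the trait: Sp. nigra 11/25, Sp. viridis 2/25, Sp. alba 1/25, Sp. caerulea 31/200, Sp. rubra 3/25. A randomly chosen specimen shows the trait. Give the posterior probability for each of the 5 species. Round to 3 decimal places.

Sp. nigra 0.456, Sp. viridis 0.046, Sp. alba 0.054, Sp. caerulea 0.406, Sp. rubra 0.038

Prior × likelihood for each hypothesis:
  Sp. nigra: 0.176 × 0.44 = 0.07744
  Sp. viridis: 0.0976 × 0.08 = 0.007808
  Sp. alba: 0.2272 × 0.04 = 0.009088
  Sp. caerulea: 0.4448 × 0.155 = 0.068944
  Sp. rubra: 0.0544 × 0.12 = 0.006528
Normalizing constant = 0.169808.
P(Sp. nigra | trait) = 0.07744/0.169808 ≈ 0.456
P(Sp. viridis | trait) = 0.007808/0.169808 ≈ 0.046
P(Sp. alba | trait) = 0.009088/0.169808 ≈ 0.054
P(Sp. caerulea | trait) = 0.068944/0.169808 ≈ 0.406
P(Sp. rubra | trait) = 0.006528/0.169808 ≈ 0.038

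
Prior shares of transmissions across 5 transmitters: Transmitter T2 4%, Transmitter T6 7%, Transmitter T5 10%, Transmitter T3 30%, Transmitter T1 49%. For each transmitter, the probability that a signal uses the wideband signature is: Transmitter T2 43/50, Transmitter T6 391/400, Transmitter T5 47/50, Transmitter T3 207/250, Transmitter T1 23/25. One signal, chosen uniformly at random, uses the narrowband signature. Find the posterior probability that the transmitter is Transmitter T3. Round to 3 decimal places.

Taking complements, P(narrowband | each) = Transmitter T2 0.14, Transmitter T6 0.0225, Transmitter T5 0.06, Transmitter T3 0.172, Transmitter T1 0.08.
Unnormalized posteriors (prior × likelihood):
  Transmitter T2: 0.04 × 0.14 = 0.0056
  Transmitter T6: 0.07 × 0.0225 = 0.001575
  Transmitter T5: 0.1 × 0.06 = 0.006
  Transmitter T3: 0.3 × 0.172 = 0.0516
  Transmitter T1: 0.49 × 0.08 = 0.0392
Normalizing constant = 0.103975.
P(Transmitter T3 | evidence) = 0.0516 / 0.103975 ≈ 0.496.

0.496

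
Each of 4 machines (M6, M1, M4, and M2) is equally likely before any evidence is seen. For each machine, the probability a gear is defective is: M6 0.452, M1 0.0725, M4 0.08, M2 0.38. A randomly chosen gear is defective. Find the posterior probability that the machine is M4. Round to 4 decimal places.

0.0813

Since the prior is uniform, the posterior is proportional to the likelihood:
  M6: 0.452
  M1: 0.0725
  M4: 0.08
  M2: 0.38
Sum = 0.9845.
P(M4 | evidence) = 0.08 / 0.9845 ≈ 0.0813.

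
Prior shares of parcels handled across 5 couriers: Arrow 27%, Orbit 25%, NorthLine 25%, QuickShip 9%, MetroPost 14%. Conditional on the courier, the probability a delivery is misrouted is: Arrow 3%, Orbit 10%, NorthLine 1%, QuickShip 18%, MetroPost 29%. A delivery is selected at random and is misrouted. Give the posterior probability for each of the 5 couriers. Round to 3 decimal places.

Arrow 0.088, Orbit 0.271, NorthLine 0.027, QuickShip 0.175, MetroPost 0.439

Unnormalized posteriors (prior × likelihood):
  Arrow: 0.27 × 0.03 = 0.0081
  Orbit: 0.25 × 0.1 = 0.025
  NorthLine: 0.25 × 0.01 = 0.0025
  QuickShip: 0.09 × 0.18 = 0.0162
  MetroPost: 0.14 × 0.29 = 0.0406
Total = 0.0924.
P(Arrow | misrouted) = 0.0081/0.0924 ≈ 0.088
P(Orbit | misrouted) = 0.025/0.0924 ≈ 0.271
P(NorthLine | misrouted) = 0.0025/0.0924 ≈ 0.027
P(QuickShip | misrouted) = 0.0162/0.0924 ≈ 0.175
P(MetroPost | misrouted) = 0.0406/0.0924 ≈ 0.439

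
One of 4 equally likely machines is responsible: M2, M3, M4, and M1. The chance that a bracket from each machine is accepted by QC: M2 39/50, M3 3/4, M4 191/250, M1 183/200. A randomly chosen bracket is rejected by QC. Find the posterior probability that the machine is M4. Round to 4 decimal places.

0.2984

Taking complements, P(rejected | each) = M2 0.22, M3 0.25, M4 0.236, M1 0.085.
Since the prior is uniform, the posterior is proportional to the likelihood:
  M2: 0.22
  M3: 0.25
  M4: 0.236
  M1: 0.085
Sum = 0.791.
P(M4 | evidence) = 0.236 / 0.791 ≈ 0.2984.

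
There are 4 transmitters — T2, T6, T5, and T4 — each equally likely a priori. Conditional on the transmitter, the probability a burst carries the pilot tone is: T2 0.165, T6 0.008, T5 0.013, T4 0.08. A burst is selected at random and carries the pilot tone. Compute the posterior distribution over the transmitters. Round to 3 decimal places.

T2 0.620, T6 0.030, T5 0.049, T4 0.301

With a uniform prior (1/4 each), posterior ∝ likelihood:
  T2: 0.165
  T6: 0.008
  T5: 0.013
  T4: 0.08
Total = 0.266.
P(T2 | pilot) = 0.165/0.266 ≈ 0.620
P(T6 | pilot) = 0.008/0.266 ≈ 0.030
P(T5 | pilot) = 0.013/0.266 ≈ 0.049
P(T4 | pilot) = 0.08/0.266 ≈ 0.301
(Check: 0.620+0.030+0.049+0.301 = 1.000.)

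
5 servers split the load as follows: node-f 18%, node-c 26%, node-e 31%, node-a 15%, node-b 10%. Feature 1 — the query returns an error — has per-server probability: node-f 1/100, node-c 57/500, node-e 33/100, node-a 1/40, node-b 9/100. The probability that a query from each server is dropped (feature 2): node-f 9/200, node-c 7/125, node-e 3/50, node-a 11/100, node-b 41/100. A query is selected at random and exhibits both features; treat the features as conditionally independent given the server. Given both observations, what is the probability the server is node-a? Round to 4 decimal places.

Unnormalized posteriors (prior × likelihood):
  node-f: 0.18 × 0.01 × 0.045 = 0.000081
  node-c: 0.26 × 0.114 × 0.056 = 0.00165984
  node-e: 0.31 × 0.33 × 0.06 = 0.006138
  node-a: 0.15 × 0.025 × 0.11 = 0.0004125
  node-b: 0.1 × 0.09 × 0.41 = 0.00369
Total = 0.01198134.
P(node-a | evidence) = 0.0004125 / 0.01198134 ≈ 0.0344.

0.0344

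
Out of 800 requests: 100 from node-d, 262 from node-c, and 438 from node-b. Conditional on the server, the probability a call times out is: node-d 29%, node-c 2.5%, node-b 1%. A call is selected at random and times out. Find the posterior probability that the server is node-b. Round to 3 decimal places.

Compute prior × likelihood for every hypothesis:
  node-d: 0.125 × 0.29 = 0.03625
  node-c: 0.3275 × 0.025 = 0.0081875
  node-b: 0.5475 × 0.01 = 0.005475
Normalizing constant = 0.0499125.
P(node-b | evidence) = 0.005475 / 0.0499125 ≈ 0.110.

0.110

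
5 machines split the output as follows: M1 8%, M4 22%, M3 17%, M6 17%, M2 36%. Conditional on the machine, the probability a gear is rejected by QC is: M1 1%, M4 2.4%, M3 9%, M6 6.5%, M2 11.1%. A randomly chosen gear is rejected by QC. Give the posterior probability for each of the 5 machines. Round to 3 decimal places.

Unnormalized posteriors (prior × likelihood):
  M1: 0.08 × 0.01 = 0.0008
  M4: 0.22 × 0.024 = 0.00528
  M3: 0.17 × 0.09 = 0.0153
  M6: 0.17 × 0.065 = 0.01105
  M2: 0.36 × 0.111 = 0.03996
Sum = 0.07239.
P(M1 | rejected) = 0.0008/0.07239 ≈ 0.011
P(M4 | rejected) = 0.00528/0.07239 ≈ 0.073
P(M3 | rejected) = 0.0153/0.07239 ≈ 0.211
P(M6 | rejected) = 0.01105/0.07239 ≈ 0.153
P(M2 | rejected) = 0.03996/0.07239 ≈ 0.552
(Check: 0.011+0.073+0.211+0.153+0.552 = 1.000.)

M1 0.011, M4 0.073, M3 0.211, M6 0.153, M2 0.552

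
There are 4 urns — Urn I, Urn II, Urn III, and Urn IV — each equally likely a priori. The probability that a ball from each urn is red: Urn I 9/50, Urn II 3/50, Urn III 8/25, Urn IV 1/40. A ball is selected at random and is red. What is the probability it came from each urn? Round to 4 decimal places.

With a uniform prior (1/4 each), posterior ∝ likelihood:
  Urn I: 0.18
  Urn II: 0.06
  Urn III: 0.32
  Urn IV: 0.025
Total = 0.585.
P(Urn I | red) = 0.18/0.585 ≈ 0.3077
P(Urn II | red) = 0.06/0.585 ≈ 0.1026
P(Urn III | red) = 0.32/0.585 ≈ 0.5470
P(Urn IV | red) = 0.025/0.585 ≈ 0.0427

Urn I 0.3077, Urn II 0.1026, Urn III 0.5470, Urn IV 0.0427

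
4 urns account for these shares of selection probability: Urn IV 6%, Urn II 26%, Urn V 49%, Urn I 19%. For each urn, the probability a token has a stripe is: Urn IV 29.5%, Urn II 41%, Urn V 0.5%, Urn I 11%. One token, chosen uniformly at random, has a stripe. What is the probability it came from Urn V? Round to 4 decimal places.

Unnormalized posteriors (prior × likelihood):
  Urn IV: 0.06 × 0.295 = 0.0177
  Urn II: 0.26 × 0.41 = 0.1066
  Urn V: 0.49 × 0.005 = 0.00245
  Urn I: 0.19 × 0.11 = 0.0209
Total = 0.14765.
P(Urn V | evidence) = 0.00245 / 0.14765 ≈ 0.0166.

0.0166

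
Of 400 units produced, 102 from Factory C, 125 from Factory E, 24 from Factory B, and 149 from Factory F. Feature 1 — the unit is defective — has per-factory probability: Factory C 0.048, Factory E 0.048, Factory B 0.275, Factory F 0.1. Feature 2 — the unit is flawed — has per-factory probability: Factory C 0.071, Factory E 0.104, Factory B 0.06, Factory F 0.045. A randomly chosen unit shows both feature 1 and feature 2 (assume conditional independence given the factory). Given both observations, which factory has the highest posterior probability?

Compute prior × likelihood for every hypothesis:
  Factory C: 0.255 × 0.048 × 0.071 = 0.00086904
  Factory E: 0.3125 × 0.048 × 0.104 = 0.00156
  Factory B: 0.06 × 0.275 × 0.06 = 0.00099
  Factory F: 0.3725 × 0.1 × 0.045 = 0.00167625
Sum = 0.00509529.
Largest term belongs to Factory F, so Factory F is most probable.

Factory F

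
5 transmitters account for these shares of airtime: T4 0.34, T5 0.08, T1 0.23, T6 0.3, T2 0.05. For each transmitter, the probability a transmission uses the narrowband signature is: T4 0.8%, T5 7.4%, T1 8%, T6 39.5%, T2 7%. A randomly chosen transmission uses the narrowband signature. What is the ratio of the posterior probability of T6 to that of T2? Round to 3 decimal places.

33.857

Compute prior × likelihood for every hypothesis:
  T4: 0.34 × 0.008 = 0.00272
  T5: 0.08 × 0.074 = 0.00592
  T1: 0.23 × 0.08 = 0.0184
  T6: 0.3 × 0.395 = 0.1185
  T2: 0.05 × 0.07 = 0.0035
Sum = 0.14904.
The ratio is 0.1185 / 0.0035 (the normalizer cancels) = 33.857.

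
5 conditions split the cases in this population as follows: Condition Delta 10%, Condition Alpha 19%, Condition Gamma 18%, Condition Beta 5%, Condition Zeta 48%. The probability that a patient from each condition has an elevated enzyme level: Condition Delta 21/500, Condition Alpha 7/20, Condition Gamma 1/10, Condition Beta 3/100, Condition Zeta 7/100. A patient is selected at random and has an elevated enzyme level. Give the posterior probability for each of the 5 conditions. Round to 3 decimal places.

Prior × likelihood for each hypothesis:
  Condition Delta: 0.1 × 0.042 = 0.0042
  Condition Alpha: 0.19 × 0.35 = 0.0665
  Condition Gamma: 0.18 × 0.1 = 0.018
  Condition Beta: 0.05 × 0.03 = 0.0015
  Condition Zeta: 0.48 × 0.07 = 0.0336
Sum = 0.1238.
P(Condition Delta | elevated) = 0.0042/0.1238 ≈ 0.034
P(Condition Alpha | elevated) = 0.0665/0.1238 ≈ 0.537
P(Condition Gamma | elevated) = 0.018/0.1238 ≈ 0.145
P(Condition Beta | elevated) = 0.0015/0.1238 ≈ 0.012
P(Condition Zeta | elevated) = 0.0336/0.1238 ≈ 0.271

Condition Delta 0.034, Condition Alpha 0.537, Condition Gamma 0.145, Condition Beta 0.012, Condition Zeta 0.271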